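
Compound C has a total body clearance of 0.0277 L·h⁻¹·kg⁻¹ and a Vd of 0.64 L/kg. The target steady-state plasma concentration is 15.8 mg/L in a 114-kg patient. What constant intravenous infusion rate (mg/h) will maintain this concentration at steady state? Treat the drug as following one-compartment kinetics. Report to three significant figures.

CL = 0.0277 L·h⁻¹·kg⁻¹ × 114 kg = 3.158 L/h
Rate = CL × Css = 3.158 × 15.8 = 49.90 mg/h

49.9 mg/h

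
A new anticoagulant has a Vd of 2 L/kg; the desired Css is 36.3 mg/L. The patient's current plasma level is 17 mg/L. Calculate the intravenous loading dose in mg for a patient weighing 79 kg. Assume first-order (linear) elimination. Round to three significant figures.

3050 mg

Vd(total) = 79 kg × 2 L/kg = 158.0 L
Concentration deficit ΔC = 36.3 − 17 = 19.30 mg/L
LD = Vd × ΔC = 158.0 × 19.30 = 3049 mg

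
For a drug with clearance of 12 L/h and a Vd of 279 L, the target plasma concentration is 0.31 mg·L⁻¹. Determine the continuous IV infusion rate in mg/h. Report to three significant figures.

3.72 mg/h

Rate = CL × Css = 12.00 × 0.31 = 3.720 mg/h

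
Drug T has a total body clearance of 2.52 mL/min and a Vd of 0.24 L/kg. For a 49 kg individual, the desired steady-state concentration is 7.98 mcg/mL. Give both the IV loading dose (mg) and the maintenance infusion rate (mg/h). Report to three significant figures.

Vd(total) = 49 kg × 0.24 L/kg = 11.76 L
Loading: fill Vd to C_target → 11.76 L × 7.98 mg/L = 93.84 mg
CL = 2.52 mL/min = 2.52 × 0.06 = 0.1512 L/h
Maintenance: replace elimination → rate = CL × Css = 0.1512 × 7.98 = 1.207 mg/h

(a) 93.8 mg; (b) 1.21 mg/h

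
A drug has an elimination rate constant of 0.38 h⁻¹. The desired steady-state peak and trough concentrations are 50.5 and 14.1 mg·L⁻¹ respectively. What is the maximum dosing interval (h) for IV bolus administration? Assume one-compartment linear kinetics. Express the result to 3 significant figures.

3.36 h

Between IV bolus doses, concentration decays as C = C₀·e^(−kτ), so C_peak/C_trough = e^(kτ).
τ_max = ln(C_peak/C_trough) / k = ln(50.5/14.1) / 0.3800 = 1.276 / 0.3800 = 3.358 h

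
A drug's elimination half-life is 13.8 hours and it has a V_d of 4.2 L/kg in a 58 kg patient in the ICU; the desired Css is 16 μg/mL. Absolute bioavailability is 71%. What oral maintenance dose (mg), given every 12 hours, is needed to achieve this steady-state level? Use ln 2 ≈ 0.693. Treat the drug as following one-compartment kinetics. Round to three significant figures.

Vd(total) = 58 kg × 4.2 L/kg = 243.6 L
CL = 0.693 × Vd / t½ = 0.693 × 243.6 / 13.8 = 12.23 L/h
D = CL × Css × τ / F = 12.23 × 16 × 12 / 0.71 = 3307 mg

3310 mg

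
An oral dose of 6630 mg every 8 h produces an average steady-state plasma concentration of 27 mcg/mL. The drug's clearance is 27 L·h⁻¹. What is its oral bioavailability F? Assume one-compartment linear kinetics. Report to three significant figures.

F·D/τ = CL·Css at steady state → F = CL·Css·τ / D.
F = 27 × 27 × 8 / 6630 = 0.880

0.880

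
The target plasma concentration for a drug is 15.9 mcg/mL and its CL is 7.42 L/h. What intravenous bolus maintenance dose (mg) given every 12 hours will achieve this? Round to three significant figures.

1420 mg

D = CL × Css × τ = 7.420 × 15.9 × 12 = 1416 mg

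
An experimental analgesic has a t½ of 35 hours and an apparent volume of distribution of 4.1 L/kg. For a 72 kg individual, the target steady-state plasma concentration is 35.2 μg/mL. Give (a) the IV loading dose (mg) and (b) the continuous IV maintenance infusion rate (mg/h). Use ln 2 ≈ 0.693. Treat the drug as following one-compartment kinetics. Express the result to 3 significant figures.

Total Vd = 4.1 × 72 = 295.2 L
LD = Vd × C = 295.2 × 35.2 = 10390 mg
CL = 0.693 × Vd / t½ = 0.693 × 295.2 / 35 = 5.845 L/h
Infusion rate = CL × Css = 5.845 × 35.2 = 205.7 mg/h

(a) 10400 mg; (b) 206 mg/h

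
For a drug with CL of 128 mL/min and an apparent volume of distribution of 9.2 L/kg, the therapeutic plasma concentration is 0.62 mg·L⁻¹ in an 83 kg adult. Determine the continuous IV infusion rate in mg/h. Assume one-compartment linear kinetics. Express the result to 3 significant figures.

CL = 128 mL/min = 128 × 0.06 = 7.680 L/h
Vd does not affect the maintenance rate; only clearance governs steady-state input.
Infusion rate = CL · Css = 7.680 L/h × 0.62 mg/L = 4.762 mg/h

4.76 mg/h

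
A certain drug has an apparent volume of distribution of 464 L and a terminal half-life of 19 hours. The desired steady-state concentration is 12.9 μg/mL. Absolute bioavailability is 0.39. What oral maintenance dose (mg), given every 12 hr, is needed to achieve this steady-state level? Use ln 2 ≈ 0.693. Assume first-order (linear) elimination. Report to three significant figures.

CL = 0.693 × Vd / t½ = 0.693 × 464.0 / 19 = 16.92 L/h
D = CL × Css × τ / F = 16.92 × 12.9 × 12 / 0.39 = 6716 mg

6720 mg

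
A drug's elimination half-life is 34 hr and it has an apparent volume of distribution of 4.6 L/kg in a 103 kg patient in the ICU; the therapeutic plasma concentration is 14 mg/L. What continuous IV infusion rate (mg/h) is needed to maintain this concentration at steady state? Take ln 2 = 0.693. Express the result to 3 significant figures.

135 mg/h

Vd(total) = 103 kg × 4.6 L/kg = 473.8 L
CL = ln 2 · Vd / t½ = 0.693 × 473.8 / 34 = 9.657 L/h
Infusion rate = CL × Css = 9.657 × 14 = 135.2 mg/h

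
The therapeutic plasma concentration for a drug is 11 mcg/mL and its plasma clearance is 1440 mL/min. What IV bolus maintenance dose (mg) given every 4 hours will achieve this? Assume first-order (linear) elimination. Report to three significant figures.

3800 mg

Convert clearance: 1440 mL/min × 60 min/h ÷ 1000 mL/L = 86.40 L/h
D = CL × Css × τ = 86.40 × 11 × 4 = 3802 mg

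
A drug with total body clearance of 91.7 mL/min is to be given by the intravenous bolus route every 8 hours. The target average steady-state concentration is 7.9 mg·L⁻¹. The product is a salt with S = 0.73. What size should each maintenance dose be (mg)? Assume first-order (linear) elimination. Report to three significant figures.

CL = 91.7 mL/min = 91.7 × 0.06 = 5.502 L/h
D = CL × Css × τ / S = 5.502 × 7.9 × 8 / 0.73 = 476.3 mg

476 mg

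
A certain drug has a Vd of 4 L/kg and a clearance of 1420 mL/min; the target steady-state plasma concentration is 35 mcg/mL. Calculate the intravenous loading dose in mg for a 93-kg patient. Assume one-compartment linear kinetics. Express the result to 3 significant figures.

13000 mg

Total Vd = 4 × 93 = 372.0 L
LD = Vd × C = 372.0 × 35.00 = 13020 mg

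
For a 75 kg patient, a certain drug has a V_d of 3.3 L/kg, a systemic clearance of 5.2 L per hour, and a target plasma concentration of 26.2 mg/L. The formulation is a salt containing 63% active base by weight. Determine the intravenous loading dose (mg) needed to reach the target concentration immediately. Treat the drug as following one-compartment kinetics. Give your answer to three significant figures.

Vd = 3.3 L/kg × 75 kg = 247.5 L
The loading dose fills Vd to the target concentration; clearance is irrelevant here.
LD = Vd × C / S = 247.5 × 26.20 / 0.63 = 10290 mg

10300 mg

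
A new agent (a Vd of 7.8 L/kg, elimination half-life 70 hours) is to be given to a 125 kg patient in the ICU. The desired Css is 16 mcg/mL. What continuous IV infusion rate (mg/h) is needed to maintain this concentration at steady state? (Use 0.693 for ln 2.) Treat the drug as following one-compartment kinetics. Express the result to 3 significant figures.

154 mg/h

Total Vd = 7.8 × 125 = 975.0 L
k = 0.693/70 = 0.009900 h⁻¹, so CL = k·Vd = 0.009900 × 975.0 = 9.653 L/h
Infusion rate = CL × Css = 9.653 × 16 = 154.4 mg/h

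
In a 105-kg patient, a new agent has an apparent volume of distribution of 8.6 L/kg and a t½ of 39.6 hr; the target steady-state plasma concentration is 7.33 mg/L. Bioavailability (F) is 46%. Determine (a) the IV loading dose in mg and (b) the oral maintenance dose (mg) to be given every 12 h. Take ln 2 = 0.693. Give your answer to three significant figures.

(a) 6620 mg; (b) 3020 mg

Total Vd = 8.6 × 105 = 903.0 L
LD = Vd × C = 903.0 × 7.33 = 6619 mg
CL = 0.693 × Vd / t½ = 0.693 × 903.0 / 39.6 = 15.80 L/h
D = CL × Css × τ / F = 15.80 × 7.33 × 12 / 0.46 = 3021 mg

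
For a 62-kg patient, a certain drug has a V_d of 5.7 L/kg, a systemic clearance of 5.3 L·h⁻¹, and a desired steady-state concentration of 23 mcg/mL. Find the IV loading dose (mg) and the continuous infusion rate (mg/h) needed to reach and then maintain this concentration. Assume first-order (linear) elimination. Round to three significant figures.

Vd(total) = 62 kg × 5.7 L/kg = 353.4 L
Loading dose = Vd × C = 353.4 × 23 = 8128 mg
Infusion rate = 5.300 L/h × 23 mg/L = 121.9 mg/h

(a) 8130 mg; (b) 122 mg/h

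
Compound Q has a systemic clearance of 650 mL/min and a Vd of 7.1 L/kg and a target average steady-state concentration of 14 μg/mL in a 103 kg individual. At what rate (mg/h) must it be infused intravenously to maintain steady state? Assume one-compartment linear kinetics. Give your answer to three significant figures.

CL = 650 mL/min = 650 × 0.06 = 39.00 L/h
Infusion rate = CL · Css = 39.00 L/h × 14 mg/L = 546.0 mg/h

546 mg/h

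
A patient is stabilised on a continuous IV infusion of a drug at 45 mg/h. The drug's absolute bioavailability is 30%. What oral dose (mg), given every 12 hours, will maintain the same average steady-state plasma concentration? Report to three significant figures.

1800 mg

To maintain the same Css, the systemic dosing rate must be unchanged: F·D/τ = infusion rate.
D = rate × τ / F = 45 × 12 / 0.3 = 1800 mg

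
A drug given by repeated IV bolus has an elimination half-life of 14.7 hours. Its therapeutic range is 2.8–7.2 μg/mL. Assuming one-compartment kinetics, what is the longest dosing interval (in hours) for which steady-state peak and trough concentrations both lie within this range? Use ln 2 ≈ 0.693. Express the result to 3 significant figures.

k = 0.693 / t½ = 0.693 / 14.7 = 0.04714 h⁻¹
Between IV bolus doses, concentration decays as C = C₀·e^(−kτ), so C_peak/C_trough = e^(kτ).
τ_max = ln(C_peak/C_trough) / k = ln(7.2/2.8) / 0.04714 = 0.9445 / 0.04714 = 20.04 h

20.0 h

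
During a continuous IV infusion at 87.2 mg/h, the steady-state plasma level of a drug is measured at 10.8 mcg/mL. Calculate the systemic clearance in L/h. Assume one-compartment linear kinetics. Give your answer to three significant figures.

8.07 L/h

At steady state, infusion rate = CL × Css, so CL = rate / Css.
CL = 87.2 / 10.8 = 8.074 L/h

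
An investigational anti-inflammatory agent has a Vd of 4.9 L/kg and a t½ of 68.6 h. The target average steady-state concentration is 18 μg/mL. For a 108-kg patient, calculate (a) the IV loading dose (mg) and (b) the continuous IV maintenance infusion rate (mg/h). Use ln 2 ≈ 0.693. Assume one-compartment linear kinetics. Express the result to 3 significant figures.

(a) 9530 mg; (b) 96.2 mg/h

Vd = 4.9 L/kg × 108 kg = 529.2 L
LD = Vd × C = 529.2 × 18 = 9526 mg
CL = 0.693 × Vd / t½ = 0.693 × 529.2 / 68.6 = 5.346 L/h
Infusion rate = CL × Css = 5.346 × 18 = 96.23 mg/h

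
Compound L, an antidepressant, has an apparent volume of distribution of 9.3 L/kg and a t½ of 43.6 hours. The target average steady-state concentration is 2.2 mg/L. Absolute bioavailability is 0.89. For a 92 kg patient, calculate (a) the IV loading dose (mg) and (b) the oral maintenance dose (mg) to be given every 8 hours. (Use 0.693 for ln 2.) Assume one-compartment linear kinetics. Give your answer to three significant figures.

Total Vd = 9.3 × 92 = 855.6 L
LD = Vd × C = 855.6 × 2.2 = 1882 mg
CL = 0.693 × Vd / t½ = 0.693 × 855.6 / 43.6 = 13.60 L/h
D = CL × Css × τ / F = 13.60 × 2.2 × 8 / 0.89 = 268.9 mg

(a) 1880 mg; (b) 269 mg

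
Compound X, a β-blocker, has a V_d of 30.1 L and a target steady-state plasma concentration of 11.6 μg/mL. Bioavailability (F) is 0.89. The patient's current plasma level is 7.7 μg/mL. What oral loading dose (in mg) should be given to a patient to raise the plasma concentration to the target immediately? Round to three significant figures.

132 mg

The loading dose fills Vd to the target concentration.
Concentration deficit ΔC = 11.6 − 7.7 = 3.900 mg/L
LD = Vd × ΔC / F = 30.10 × 3.900 / 0.89 = 131.9 mg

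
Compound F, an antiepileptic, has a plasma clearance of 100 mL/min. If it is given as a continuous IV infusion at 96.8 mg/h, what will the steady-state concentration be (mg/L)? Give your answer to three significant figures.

Convert clearance: 100 mL/min × 60 min/h ÷ 1000 mL/L = 6.000 L/h
Css = rate / CL = 96.8 / 6.000 = 16.13 mg/L

16.1 mg/L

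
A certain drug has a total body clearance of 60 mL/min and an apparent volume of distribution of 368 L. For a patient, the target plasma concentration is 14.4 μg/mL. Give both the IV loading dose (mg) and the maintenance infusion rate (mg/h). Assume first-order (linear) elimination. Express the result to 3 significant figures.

LD = Vd · C_target = 368.0 × 14.4 = 5299 mg
CL = 60 mL/min = 60 × 0.06 = 3.600 L/h
Maintenance: replace elimination → rate = CL × Css = 3.600 × 14.4 = 51.84 mg/h

(a) 5300 mg; (b) 51.8 mg/h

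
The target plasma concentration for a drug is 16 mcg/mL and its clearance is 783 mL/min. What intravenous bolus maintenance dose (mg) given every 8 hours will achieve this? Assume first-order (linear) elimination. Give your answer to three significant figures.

Convert clearance: 783 mL/min × 60 min/h ÷ 1000 mL/L = 46.98 L/h
D = CL × Css × τ = 46.98 × 16 × 8 = 6013 mg

6010 mg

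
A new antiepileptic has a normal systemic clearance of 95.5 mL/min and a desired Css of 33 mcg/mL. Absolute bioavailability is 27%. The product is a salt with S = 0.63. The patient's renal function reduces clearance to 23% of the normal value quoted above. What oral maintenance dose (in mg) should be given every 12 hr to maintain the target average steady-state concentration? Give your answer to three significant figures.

CL = 95.5 mL/min = 95.5 × 0.06 = 5.730 L/h
Patient clearance = 0.23 × 5.730 = 1.318 L/h
At steady state, dose per interval replaces the amount cleared in that interval: F·S·D/τ = CL·Css.
D = CL × Css × τ / F / S = 1.318 × 33 × 12 / 0.27 / 0.63 = 3068 mg

3070 mg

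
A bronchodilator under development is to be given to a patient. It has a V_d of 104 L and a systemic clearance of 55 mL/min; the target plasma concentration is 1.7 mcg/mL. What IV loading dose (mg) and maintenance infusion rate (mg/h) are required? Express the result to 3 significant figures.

Loading: fill Vd to C_target → 104.0 L × 1.7 mg/L = 176.8 mg
CL = 55 mL/min = 55 × 0.06 = 3.300 L/h
Infusion rate = 3.300 L/h × 1.7 mg/L = 5.610 mg/h

(a) 177 mg; (b) 5.61 mg/h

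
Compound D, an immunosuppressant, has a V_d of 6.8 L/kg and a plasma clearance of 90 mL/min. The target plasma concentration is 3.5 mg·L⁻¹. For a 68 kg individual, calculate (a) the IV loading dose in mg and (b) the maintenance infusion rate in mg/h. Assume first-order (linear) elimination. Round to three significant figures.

Vd = 6.8 L/kg × 68 kg = 462.4 L
Loading dose = Vd × C = 462.4 × 3.5 = 1618 mg
Convert clearance: 90 mL/min × 60 min/h ÷ 1000 mL/L = 5.400 L/h
Maintenance infusion rate = CL × Css = 5.400 × 3.5 = 18.90 mg/h

(a) 1620 mg; (b) 18.9 mg/h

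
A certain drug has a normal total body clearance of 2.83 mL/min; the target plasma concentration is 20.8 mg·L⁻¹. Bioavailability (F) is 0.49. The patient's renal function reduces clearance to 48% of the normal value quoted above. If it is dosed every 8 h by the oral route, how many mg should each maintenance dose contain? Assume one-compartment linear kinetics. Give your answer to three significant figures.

CL = 2.83 mL/min × 60/1000 = 0.1698 L/h
Patient clearance = 0.48 × 0.1698 = 0.08150 L/h
D = CL × Css × τ / F = 0.08150 × 20.8 × 8 / 0.49 = 27.68 mg

27.7 mg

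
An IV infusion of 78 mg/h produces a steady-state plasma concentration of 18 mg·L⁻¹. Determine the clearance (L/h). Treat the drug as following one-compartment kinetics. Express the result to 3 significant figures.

4.33 L/h

At steady state, infusion rate = CL × Css, so CL = rate / Css.
CL = 78 / 18 = 4.333 L/h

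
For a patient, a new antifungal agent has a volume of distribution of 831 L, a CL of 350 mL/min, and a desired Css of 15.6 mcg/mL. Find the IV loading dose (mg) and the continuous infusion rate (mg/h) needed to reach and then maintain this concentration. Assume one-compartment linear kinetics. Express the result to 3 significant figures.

(a) 13000 mg; (b) 328 mg/h

Loading: fill Vd to C_target → 831.0 L × 15.6 mg/L = 12960 mg
CL = 350 mL/min = 350 × 0.06 = 21.00 L/h
Infusion rate = 21.00 L/h × 15.6 mg/L = 327.6 mg/h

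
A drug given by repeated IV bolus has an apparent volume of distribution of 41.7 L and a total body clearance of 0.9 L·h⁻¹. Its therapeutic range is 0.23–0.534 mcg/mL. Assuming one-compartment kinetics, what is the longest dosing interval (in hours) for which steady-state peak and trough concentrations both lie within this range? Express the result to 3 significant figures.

k = CL / Vd = 0.9000 / 41.70 = 0.02158 h⁻¹
Between IV bolus doses, concentration decays as C = C₀·e^(−kτ), so C_peak/C_trough = e^(kτ).
τ_max = ln(C_peak/C_trough) / k = ln(0.534/0.23) / 0.02158 = 0.8423 / 0.02158 = 39.03 h

39.0 h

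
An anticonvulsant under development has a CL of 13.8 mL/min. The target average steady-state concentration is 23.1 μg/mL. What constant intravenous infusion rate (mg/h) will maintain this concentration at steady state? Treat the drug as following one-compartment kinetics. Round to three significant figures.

19.1 mg/h

CL = 13.8 mL/min = 13.8 × 0.06 = 0.8280 L/h
At steady state, infusion rate equals elimination rate: rate in = CL × Css.
R₀ = 0.8280 × 23.1 = 19.13 mg/h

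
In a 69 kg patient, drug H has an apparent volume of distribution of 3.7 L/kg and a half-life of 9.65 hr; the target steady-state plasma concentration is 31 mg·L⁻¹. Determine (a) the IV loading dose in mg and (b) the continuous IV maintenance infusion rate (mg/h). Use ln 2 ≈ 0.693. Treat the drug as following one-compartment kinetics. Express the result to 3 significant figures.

(a) 7910 mg; (b) 568 mg/h

Vd = 3.7 L/kg × 69 kg = 255.3 L
LD = Vd × C = 255.3 × 31 = 7914 mg
CL = 0.693 × Vd / t½ = 0.693 × 255.3 / 9.65 = 18.33 L/h
Infusion rate = CL × Css = 18.33 × 31 = 568.2 mg/h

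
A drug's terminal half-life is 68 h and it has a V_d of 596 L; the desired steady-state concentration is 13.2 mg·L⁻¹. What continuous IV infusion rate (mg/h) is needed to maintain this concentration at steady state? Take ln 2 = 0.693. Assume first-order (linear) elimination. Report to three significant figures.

CL = 0.693 × Vd / t½ = 0.693 × 596.0 / 68 = 6.074 L/h
Infusion rate = CL × Css = 6.074 × 13.2 = 80.18 mg/h

80.2 mg/h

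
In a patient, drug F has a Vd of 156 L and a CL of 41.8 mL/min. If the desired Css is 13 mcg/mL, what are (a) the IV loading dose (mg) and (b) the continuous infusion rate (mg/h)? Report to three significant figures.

LD = Vd · C_target = 156.0 × 13 = 2028 mg
Convert clearance: 41.8 mL/min × 60 min/h ÷ 1000 mL/L = 2.508 L/h
Infusion rate = 2.508 L/h × 13 mg/L = 32.60 mg/h

(a) 2030 mg; (b) 32.6 mg/h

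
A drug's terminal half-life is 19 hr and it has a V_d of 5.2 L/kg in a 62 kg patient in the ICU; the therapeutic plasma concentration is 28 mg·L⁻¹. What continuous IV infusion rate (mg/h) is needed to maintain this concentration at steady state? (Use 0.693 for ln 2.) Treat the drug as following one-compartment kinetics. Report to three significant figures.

Vd = 5.2 L/kg × 62 kg = 322.4 L
CL = 0.693 × Vd / t½ = 0.693 × 322.4 / 19 = 11.76 L/h
Infusion rate = CL × Css = 11.76 × 28 = 329.3 mg/h

329 mg/h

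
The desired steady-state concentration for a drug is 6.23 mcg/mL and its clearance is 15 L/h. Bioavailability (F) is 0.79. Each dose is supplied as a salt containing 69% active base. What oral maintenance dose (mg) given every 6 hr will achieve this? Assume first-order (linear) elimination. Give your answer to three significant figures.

At steady state, dose per interval replaces the amount cleared in that interval: F·S·D/τ = CL·Css.
D = CL × Css × τ / F / S = 15.00 × 6.23 × 6 / 0.79 / 0.69 = 1029 mg

1030 mg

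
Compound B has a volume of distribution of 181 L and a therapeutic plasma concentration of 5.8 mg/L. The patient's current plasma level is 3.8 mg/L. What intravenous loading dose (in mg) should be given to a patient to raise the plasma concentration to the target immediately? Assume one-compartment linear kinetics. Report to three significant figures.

Concentration deficit ΔC = 5.8 − 3.8 = 2.000 mg/L
LD = Vd × ΔC = 181.0 × 2.000 = 362.0 mg

362 mg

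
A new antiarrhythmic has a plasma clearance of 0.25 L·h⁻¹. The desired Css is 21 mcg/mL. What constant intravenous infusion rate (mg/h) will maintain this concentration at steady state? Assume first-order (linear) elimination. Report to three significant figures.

R₀ = 0.2500 × 21 = 5.250 mg/h

5.25 mg/h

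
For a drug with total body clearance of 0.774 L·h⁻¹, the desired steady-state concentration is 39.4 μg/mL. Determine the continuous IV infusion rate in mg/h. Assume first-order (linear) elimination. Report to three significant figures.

Infusion rate = CL · Css = 0.7740 L/h × 39.4 mg/L = 30.50 mg/h

30.5 mg/h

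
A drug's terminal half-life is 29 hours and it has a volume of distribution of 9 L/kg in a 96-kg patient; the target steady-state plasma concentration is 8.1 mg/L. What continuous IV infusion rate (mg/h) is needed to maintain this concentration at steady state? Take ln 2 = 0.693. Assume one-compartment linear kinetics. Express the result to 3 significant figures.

167 mg/h

Vd(total) = 96 kg × 9 L/kg = 864.0 L
k = 0.693/29 = 0.02390 h⁻¹, so CL = k·Vd = 0.02390 × 864.0 = 20.65 L/h
Infusion rate = CL × Css = 20.65 × 8.1 = 167.3 mg/h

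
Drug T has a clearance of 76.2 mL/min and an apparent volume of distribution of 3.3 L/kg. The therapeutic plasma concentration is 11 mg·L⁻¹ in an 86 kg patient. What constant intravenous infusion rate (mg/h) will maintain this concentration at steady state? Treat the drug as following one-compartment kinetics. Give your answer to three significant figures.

50.3 mg/h

CL = 76.2 mL/min = 76.2 × 0.06 = 4.572 L/h
Rate = CL × Css = 4.572 × 11 = 50.29 mg/h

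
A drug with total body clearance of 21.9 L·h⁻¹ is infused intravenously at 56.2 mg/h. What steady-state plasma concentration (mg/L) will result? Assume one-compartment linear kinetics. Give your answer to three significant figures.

2.57 mg/L

Css = rate / CL = 56.2 / 21.90 = 2.566 mg/L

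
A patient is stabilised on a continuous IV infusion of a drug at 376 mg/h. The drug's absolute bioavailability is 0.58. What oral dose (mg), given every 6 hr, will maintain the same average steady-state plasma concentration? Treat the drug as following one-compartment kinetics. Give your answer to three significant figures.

To maintain the same Css, the systemic dosing rate must be unchanged: F·D/τ = infusion rate.
D = rate × τ / F = 376 × 6 / 0.58 = 3890 mg

3890 mg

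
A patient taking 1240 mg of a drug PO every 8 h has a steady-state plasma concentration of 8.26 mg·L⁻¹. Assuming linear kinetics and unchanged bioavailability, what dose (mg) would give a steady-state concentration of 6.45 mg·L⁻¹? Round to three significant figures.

968 mg

For first-order elimination, Css ∝ F·D/(CL·τ); F and CL are unchanged, so Css ∝ D/τ.
D₂ = D₁ × (Css,target / Css,current) = 1240 × 6.45/8.26 = 968.3 mg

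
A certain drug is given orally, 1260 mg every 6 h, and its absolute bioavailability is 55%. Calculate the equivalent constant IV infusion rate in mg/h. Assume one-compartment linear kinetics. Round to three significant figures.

Equivalent systemic input: infusion rate = F·D/τ.
Rate = 0.55 × 1260 / 6 = 115.5 mg/h

116 mg/h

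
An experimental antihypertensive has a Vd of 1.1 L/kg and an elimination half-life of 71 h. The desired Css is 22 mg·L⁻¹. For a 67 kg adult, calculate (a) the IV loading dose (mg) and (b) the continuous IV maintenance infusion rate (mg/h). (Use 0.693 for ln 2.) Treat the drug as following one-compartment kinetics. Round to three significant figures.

(a) 1620 mg; (b) 15.8 mg/h

Total Vd = 1.1 × 67 = 73.70 L
LD = Vd × C = 73.70 × 22 = 1621 mg
CL = 0.693 × Vd / t½ = 0.693 × 73.70 / 71 = 0.7194 L/h
Infusion rate = CL × Css = 0.7194 × 22 = 15.83 mg/h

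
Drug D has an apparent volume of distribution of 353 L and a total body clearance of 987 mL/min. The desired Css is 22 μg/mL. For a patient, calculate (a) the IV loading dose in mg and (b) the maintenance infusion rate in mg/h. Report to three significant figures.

(a) 7770 mg; (b) 1300 mg/h

Loading dose = Vd × C = 353.0 × 22 = 7766 mg
Convert clearance: 987 mL/min × 60 min/h ÷ 1000 mL/L = 59.22 L/h
Maintenance: replace elimination → rate = CL × Css = 59.22 × 22 = 1303 mg/h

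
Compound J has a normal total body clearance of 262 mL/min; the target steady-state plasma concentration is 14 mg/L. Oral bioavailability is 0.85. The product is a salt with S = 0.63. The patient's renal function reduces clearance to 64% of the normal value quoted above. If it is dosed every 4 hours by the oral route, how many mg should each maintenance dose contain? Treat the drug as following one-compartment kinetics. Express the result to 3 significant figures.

1050 mg

Convert clearance: 262 mL/min × 60 min/h ÷ 1000 mL/L = 15.72 L/h
Patient clearance = 0.64 × 15.72 = 10.06 L/h
D = CL × Css × τ / F / S = 10.06 × 14 × 4 / 0.85 / 0.63 = 1052 mg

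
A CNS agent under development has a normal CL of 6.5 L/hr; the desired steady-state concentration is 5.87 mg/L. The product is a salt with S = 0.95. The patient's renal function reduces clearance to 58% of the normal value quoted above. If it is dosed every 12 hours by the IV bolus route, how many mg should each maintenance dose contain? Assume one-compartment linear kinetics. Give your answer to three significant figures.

280 mg

Patient clearance = 0.58 × 6.500 = 3.770 L/h
At steady state, dose per interval replaces the amount cleared in that interval: S·D/τ = CL·Css.
D = CL × Css × τ / S = 3.770 × 5.87 × 12 / 0.95 = 279.5 mg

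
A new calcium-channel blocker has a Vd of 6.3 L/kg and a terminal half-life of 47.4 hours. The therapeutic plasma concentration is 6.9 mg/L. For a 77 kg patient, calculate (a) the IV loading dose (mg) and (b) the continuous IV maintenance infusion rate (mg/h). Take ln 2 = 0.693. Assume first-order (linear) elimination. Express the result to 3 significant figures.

Total Vd = 6.3 × 77 = 485.1 L
LD = Vd × C = 485.1 × 6.9 = 3347 mg
CL = 0.693 × Vd / t½ = 0.693 × 485.1 / 47.4 = 7.092 L/h
Infusion rate = CL × Css = 7.092 × 6.9 = 48.93 mg/h

(a) 3350 mg; (b) 48.9 mg/h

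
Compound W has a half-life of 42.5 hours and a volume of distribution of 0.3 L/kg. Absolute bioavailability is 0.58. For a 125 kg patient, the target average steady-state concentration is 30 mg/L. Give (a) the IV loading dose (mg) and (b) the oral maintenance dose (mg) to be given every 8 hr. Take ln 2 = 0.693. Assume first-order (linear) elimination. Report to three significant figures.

Vd(total) = 125 kg × 0.3 L/kg = 37.50 L
LD = Vd × C = 37.50 × 30 = 1125 mg
CL = 0.693 × Vd / t½ = 0.693 × 37.50 / 42.5 = 0.6115 L/h
D = CL × Css × τ / F = 0.6115 × 30 × 8 / 0.58 = 253.0 mg

(a) 1130 mg; (b) 253 mg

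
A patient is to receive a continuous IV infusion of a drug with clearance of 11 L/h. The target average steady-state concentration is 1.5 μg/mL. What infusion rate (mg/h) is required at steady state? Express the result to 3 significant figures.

16.5 mg/h

Rate = CL × Css = 11.00 × 1.5 = 16.50 mg/h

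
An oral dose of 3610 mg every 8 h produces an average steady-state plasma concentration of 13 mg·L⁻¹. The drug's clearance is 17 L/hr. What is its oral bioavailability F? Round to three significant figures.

F·D/τ = CL·Css at steady state → F = CL·Css·τ / D.
F = 17 × 13 × 8 / 3610 = 0.490

0.490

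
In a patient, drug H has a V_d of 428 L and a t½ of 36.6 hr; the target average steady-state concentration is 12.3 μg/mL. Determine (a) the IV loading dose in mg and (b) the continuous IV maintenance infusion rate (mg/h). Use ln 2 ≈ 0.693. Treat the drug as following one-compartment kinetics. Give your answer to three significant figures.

(a) 5260 mg; (b) 99.7 mg/h

LD = Vd × C = 428.0 × 12.3 = 5264 mg
CL = 0.693 × Vd / t½ = 0.693 × 428.0 / 36.6 = 8.104 L/h
Infusion rate = CL × Css = 8.104 × 12.3 = 99.68 mg/h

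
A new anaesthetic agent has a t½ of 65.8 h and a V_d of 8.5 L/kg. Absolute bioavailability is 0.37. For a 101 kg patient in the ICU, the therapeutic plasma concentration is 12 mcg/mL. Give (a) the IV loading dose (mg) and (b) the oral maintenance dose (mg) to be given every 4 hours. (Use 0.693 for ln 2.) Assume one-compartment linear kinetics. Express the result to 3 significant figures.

Vd = 8.5 L/kg × 101 kg = 858.5 L
LD = Vd × C = 858.5 × 12 = 10300 mg
CL = 0.693 × Vd / t½ = 0.693 × 858.5 / 65.8 = 9.042 L/h
D = CL × Css × τ / F = 9.042 × 12 × 4 / 0.37 = 1173 mg

(a) 10300 mg; (b) 1170 mg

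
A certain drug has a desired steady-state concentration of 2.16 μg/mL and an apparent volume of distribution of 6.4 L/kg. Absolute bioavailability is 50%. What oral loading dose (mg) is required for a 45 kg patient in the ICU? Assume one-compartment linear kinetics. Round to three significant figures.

Vd(total) = 45 kg × 6.4 L/kg = 288.0 L
LD = Vd × C / F = 288.0 × 2.160 / 0.5 = 1244 mg

1240 mg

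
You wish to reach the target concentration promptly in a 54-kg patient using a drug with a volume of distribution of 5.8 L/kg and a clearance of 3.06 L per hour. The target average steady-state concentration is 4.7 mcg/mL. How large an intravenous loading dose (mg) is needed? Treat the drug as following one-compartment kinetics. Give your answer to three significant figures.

1470 mg

Vd(total) = 54 kg × 5.8 L/kg = 313.2 L
LD = Vd × C = 313.2 × 4.700 = 1472 mg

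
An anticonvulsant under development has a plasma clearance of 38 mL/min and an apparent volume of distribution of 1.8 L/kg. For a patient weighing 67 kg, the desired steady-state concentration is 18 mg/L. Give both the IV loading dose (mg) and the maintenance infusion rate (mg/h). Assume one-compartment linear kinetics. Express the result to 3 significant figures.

(a) 2170 mg; (b) 41.0 mg/h

Vd(total) = 67 kg × 1.8 L/kg = 120.6 L
LD = Vd · C_target = 120.6 × 18 = 2171 mg
CL = 38 mL/min = 38 × 0.06 = 2.280 L/h
Maintenance infusion rate = CL × Css = 2.280 × 18 = 41.04 mg/h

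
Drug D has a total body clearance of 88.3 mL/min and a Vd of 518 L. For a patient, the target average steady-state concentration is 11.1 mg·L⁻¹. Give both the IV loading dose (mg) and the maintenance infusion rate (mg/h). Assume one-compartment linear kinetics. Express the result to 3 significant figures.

Loading dose = Vd × C = 518.0 × 11.1 = 5750 mg
CL = 88.3 mL/min = 88.3 × 0.06 = 5.298 L/h
Maintenance: replace elimination → rate = CL × Css = 5.298 × 11.1 = 58.81 mg/h

(a) 5750 mg; (b) 58.8 mg/h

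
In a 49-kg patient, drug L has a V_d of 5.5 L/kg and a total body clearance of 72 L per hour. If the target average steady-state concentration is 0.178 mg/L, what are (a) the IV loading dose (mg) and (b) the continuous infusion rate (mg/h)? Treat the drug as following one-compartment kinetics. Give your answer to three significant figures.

Vd = 5.5 L/kg × 49 kg = 269.5 L
LD = Vd · C_target = 269.5 × 0.178 = 47.97 mg
Infusion rate = 72.00 L/h × 0.178 mg/L = 12.82 mg/h

(a) 48.0 mg; (b) 12.8 mg/h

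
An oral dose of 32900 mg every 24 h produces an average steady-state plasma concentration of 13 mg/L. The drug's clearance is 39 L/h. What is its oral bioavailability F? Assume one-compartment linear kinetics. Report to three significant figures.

0.370

F·D/τ = CL·Css at steady state → F = CL·Css·τ / D.
F = 39 × 13 × 24 / 32900 = 0.370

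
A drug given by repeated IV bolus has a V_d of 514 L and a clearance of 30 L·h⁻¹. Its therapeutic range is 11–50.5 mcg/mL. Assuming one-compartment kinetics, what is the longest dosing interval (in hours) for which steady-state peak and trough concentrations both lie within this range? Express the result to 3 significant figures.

26.1 h

k = CL / Vd = 30.00 / 514.0 = 0.05837 h⁻¹
Between IV bolus doses, concentration decays as C = C₀·e^(−kτ), so C_peak/C_trough = e^(kτ).
τ_max = ln(C_peak/C_trough) / k = ln(50.5/11) / 0.05837 = 1.524 / 0.05837 = 26.11 h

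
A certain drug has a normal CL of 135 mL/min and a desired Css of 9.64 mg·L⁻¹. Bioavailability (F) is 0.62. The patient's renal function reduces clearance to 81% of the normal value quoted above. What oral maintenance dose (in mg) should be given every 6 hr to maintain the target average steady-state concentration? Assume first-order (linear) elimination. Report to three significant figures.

CL = 135 mL/min × 60/1000 = 8.100 L/h
Patient clearance = 0.81 × 8.100 = 6.561 L/h
D = CL × Css × τ / F = 6.561 × 9.64 × 6 / 0.62 = 612.1 mg

612 mg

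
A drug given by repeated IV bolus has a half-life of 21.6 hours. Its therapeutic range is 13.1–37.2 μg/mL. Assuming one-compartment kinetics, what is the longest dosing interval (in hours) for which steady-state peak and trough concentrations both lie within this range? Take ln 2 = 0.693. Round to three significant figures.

k = 0.693 / t½ = 0.693 / 21.6 = 0.03208 h⁻¹
Between IV bolus doses, concentration decays as C = C₀·e^(−kτ), so C_peak/C_trough = e^(kτ).
τ_max = ln(C_peak/C_trough) / k = ln(37.2/13.1) / 0.03208 = 1.044 / 0.03208 = 32.54 h

32.5 h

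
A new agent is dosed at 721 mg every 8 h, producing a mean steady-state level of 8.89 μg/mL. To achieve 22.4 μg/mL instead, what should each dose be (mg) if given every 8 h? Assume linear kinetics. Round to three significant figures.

1820 mg

For first-order elimination, Css ∝ F·D/(CL·τ); F and CL are unchanged, so Css ∝ D/τ.
D₂ = D₁ × (Css,target / Css,current) = 721 × 22.4/8.89 = 1817 mg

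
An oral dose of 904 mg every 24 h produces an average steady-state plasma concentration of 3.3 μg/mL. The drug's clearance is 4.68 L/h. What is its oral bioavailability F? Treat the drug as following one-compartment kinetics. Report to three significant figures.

0.410

F·D/τ = CL·Css at steady state → F = CL·Css·τ / D.
F = 4.68 × 3.3 × 24 / 904 = 0.410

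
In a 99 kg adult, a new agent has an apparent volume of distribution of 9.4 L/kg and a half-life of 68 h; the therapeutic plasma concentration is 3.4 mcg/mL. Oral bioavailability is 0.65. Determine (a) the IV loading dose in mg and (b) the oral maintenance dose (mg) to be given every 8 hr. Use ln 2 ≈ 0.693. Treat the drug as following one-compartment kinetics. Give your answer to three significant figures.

(a) 3160 mg; (b) 397 mg

Vd = 9.4 L/kg × 99 kg = 930.6 L
LD = Vd × C = 930.6 × 3.4 = 3164 mg
CL = 0.693 × Vd / t½ = 0.693 × 930.6 / 68 = 9.484 L/h
D = CL × Css × τ / F = 9.484 × 3.4 × 8 / 0.65 = 396.9 mg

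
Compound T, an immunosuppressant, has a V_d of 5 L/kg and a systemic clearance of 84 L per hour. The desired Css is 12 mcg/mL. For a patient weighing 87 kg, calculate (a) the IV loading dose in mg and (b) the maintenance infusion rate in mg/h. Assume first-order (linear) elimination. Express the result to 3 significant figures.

(a) 5220 mg; (b) 1010 mg/h

Vd(total) = 87 kg × 5 L/kg = 435.0 L
Loading dose = Vd × C = 435.0 × 12 = 5220 mg
Maintenance infusion rate = CL × Css = 84.00 × 12 = 1008 mg/h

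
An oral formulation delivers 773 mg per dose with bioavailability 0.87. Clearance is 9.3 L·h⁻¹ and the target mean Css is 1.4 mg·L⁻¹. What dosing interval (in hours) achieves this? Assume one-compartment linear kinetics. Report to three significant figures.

51.7 h

F·D/τ = CL·Css → τ = F·D / (CL·Css).
τ = 0.87 × 773 / (9.3 × 1.4) = 51.65 h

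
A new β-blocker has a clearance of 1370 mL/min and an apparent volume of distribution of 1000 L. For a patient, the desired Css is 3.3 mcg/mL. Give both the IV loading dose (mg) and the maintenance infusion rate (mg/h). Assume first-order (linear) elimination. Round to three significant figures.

(a) 3300 mg; (b) 271 mg/h

Loading: fill Vd to C_target → 1000 L × 3.3 mg/L = 3300 mg
CL = 1370 mL/min × 60/1000 = 82.20 L/h
Infusion rate = 82.20 L/h × 3.3 mg/L = 271.3 mg/h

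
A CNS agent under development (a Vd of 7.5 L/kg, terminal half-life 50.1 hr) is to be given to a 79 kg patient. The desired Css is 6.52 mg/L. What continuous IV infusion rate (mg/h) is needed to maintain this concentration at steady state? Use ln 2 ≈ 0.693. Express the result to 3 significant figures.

Total Vd = 7.5 × 79 = 592.5 L
k = 0.693/50.1 = 0.01383 h⁻¹, so CL = k·Vd = 0.01383 × 592.5 = 8.194 L/h
Infusion rate = CL × Css = 8.194 × 6.52 = 53.42 mg/h

53.4 mg/h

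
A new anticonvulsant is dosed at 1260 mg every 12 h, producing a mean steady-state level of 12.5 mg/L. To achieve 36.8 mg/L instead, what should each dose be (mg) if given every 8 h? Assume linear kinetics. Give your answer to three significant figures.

2470 mg

For first-order elimination, Css ∝ F·D/(CL·τ); F and CL are unchanged, so Css ∝ D/τ.
D₂ = D₁ × (Css,target / Css,current) × (τ₂/τ₁) = 1260 × (36.8/12.5) × (8/12) = 2473 mg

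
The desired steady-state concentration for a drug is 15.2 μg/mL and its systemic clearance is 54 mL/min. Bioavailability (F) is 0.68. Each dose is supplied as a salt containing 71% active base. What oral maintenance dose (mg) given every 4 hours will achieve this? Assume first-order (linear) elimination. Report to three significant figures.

CL = 54 mL/min = 54 × 0.06 = 3.240 L/h
D = CL × Css × τ / F / S = 3.240 × 15.2 × 4 / 0.68 / 0.71 = 408.0 mg

408 mg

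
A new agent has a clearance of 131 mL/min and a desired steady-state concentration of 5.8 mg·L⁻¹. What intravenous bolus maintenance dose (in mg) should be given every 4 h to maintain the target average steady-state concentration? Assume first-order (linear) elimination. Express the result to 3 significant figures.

182 mg

Convert clearance: 131 mL/min × 60 min/h ÷ 1000 mL/L = 7.860 L/h
D = CL × Css × τ = 7.860 × 5.8 × 4 = 182.4 mg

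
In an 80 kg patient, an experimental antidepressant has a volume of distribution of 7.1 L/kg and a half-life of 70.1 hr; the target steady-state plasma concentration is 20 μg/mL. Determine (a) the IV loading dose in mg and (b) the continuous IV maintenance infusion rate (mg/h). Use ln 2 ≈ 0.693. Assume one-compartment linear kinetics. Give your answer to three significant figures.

(a) 11400 mg; (b) 112 mg/h

Vd(total) = 80 kg × 7.1 L/kg = 568.0 L
LD = Vd × C = 568.0 × 20 = 11360 mg
CL = 0.693 × Vd / t½ = 0.693 × 568.0 / 70.1 = 5.615 L/h
Infusion rate = CL × Css = 5.615 × 20 = 112.3 mg/h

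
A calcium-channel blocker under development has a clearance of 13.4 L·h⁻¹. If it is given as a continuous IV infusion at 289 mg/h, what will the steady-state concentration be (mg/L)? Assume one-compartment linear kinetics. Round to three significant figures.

Css = rate / CL = 289 / 13.40 = 21.57 mg/L

21.6 mg/L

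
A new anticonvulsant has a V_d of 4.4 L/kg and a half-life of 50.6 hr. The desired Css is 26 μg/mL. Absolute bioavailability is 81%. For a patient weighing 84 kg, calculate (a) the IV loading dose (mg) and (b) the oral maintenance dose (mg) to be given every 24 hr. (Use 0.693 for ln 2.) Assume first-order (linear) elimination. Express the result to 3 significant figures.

(a) 9610 mg; (b) 3900 mg

Total Vd = 4.4 × 84 = 369.6 L
LD = Vd × C = 369.6 × 26 = 9610 mg
CL = 0.693 × Vd / t½ = 0.693 × 369.6 / 50.6 = 5.062 L/h
D = CL × Css × τ / F = 5.062 × 26 × 24 / 0.81 = 3900 mg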